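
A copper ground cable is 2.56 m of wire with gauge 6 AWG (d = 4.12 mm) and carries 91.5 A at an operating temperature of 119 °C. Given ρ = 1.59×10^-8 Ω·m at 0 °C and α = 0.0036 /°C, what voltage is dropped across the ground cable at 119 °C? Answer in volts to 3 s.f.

A = π(4.12/2 mm)² = π(2.0600e-03 m)² = 1.333e-05 m²
R₍0₎ = ρL/A = (1.59×10^-8)(2.56)/(1.333e-05) = 0.003053 Ω
R₍119₎ = R₍0₎(1 + αΔT) = 0.003053 × (1 + 0.0036×119) = 0.004361 Ω
V = IR = 91.5 × 0.004361 = 0.399 V

0.399 V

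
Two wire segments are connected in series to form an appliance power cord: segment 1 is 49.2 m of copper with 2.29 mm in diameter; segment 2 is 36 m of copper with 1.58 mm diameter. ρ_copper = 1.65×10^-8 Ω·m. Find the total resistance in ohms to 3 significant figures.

0.500 Ω

Segment 1: A = π(d/2)² = π(1.1450e-03 m)² = 4.119e-06 m²
R₁ = ρL/A = (1.65×10^-8)(49.2)/(4.119e-06) = 0.1971 Ω
Segment 2: A = π(d/2)² = π(7.9000e-04 m)² = 1.961e-06 m²
R₂ = (1.65×10^-8)(36)/(1.961e-06) = 0.303 Ω
R = R₁ + R₂ = 0.500 Ω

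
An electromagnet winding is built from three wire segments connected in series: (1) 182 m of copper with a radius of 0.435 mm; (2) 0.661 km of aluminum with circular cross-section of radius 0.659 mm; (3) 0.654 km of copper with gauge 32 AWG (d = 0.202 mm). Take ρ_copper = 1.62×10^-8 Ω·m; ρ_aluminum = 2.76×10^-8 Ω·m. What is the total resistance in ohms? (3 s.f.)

Seg 1: A = πr² = π(4.3500e-04 m)² = 5.945e-07 m²
R_1 = (1.62×10^-8)(182)/(5.945e-07) = 4.96 Ω
Seg 2: A = πr² = π(6.5900e-04 m)² = 1.364e-06 m²
R_2 = (2.76×10^-8)(661)/(1.364e-06) = 13.37 Ω
Seg 3: A = π(0.202/2 mm)² = π(1.0100e-04 m)² = 3.205e-08 m²
R_3 = (1.62×10^-8)(654)/(3.205e-08) = 330.6 Ω
R_total = R_1 + R_2 + R_3 = 349 Ω

349 Ω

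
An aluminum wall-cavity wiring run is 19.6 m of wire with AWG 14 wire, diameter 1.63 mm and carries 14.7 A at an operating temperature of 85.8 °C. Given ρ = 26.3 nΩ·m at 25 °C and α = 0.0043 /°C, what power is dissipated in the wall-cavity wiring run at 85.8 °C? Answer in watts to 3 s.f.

67.3 W

ρ = 26.3 nΩ·m = 2.63×10^-8 Ω·m
A = π(1.63/2 mm)² = π(8.1500e-04 m)² = 2.087e-06 m²
R₍25₎ = ρL/A = (2.63×10^-8)(19.6)/(2.087e-06) = 0.247 Ω
R₍85.8₎ = R₍25₎(1 + αΔT) = 0.247 × (1 + 0.0043×60.8) = 0.3116 Ω
P = I²R = (14.7)² × 0.3116 = 67.3 W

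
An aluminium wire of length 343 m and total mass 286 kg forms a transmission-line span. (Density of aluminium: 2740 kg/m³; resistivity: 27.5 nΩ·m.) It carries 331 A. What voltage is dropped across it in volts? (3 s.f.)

10.3 V

ρ = 27.5 nΩ·m = 2.75×10^-8 Ω·m
A = m/(density·L) = 286/(2740×343) = 3.0431e-04 m²
R = ρL/A = (2.75×10^-8)(343)/(3.0431e-04) = 0.031 Ω
V = IR = 331 × 0.031 = 10.3 V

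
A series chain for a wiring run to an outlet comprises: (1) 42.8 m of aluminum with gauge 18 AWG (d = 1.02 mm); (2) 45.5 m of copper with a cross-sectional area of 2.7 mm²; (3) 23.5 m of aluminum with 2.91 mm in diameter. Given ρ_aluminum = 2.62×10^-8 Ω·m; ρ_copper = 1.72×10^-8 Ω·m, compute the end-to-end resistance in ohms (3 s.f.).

1.75 Ω

Seg 1: A = π(1.02/2 mm)² = π(5.1000e-04 m)² = 8.171e-07 m²
R_1 = (2.62×10^-8)(42.8)/(8.171e-07) = 1.372 Ω
Seg 2: A = 2.7 mm² = 2.700e-06 m²
R_2 = (1.72×10^-8)(45.5)/(2.700e-06) = 0.2899 Ω
Seg 3: A = π(d/2)² = π(1.4550e-03 m)² = 6.651e-06 m²
R_3 = (2.62×10^-8)(23.5)/(6.651e-06) = 0.09257 Ω
R_total = R_1 + R_2 + R_3 = 1.75 Ω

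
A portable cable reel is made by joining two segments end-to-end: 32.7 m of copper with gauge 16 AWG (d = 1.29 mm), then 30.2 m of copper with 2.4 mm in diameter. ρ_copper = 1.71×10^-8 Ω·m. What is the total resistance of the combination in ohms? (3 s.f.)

0.542 Ω

Segment 1: A = π(1.29/2 mm)² = π(6.4500e-04 m)² = 1.307e-06 m²
R₁ = ρL/A = (1.71×10^-8)(32.7)/(1.307e-06) = 0.4278 Ω
Segment 2: A = π(d/2)² = π(1.2000e-03 m)² = 4.524e-06 m²
R₂ = (1.71×10^-8)(30.2)/(4.524e-06) = 0.1142 Ω
R = R₁ + R₂ = 0.542 Ω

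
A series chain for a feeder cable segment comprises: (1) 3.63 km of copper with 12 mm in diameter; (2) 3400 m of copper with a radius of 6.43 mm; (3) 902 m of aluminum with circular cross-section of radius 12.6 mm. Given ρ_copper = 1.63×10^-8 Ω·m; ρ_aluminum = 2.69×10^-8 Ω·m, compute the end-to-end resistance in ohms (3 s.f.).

Seg 1: A = π(d/2)² = π(6.0000e-03 m)² = 1.131e-04 m²
R_1 = (1.63×10^-8)(3630)/(1.131e-04) = 0.5232 Ω
Seg 2: A = πr² = π(6.4300e-03 m)² = 1.299e-04 m²
R_2 = (1.63×10^-8)(3400)/(1.299e-04) = 0.4267 Ω
Seg 3: A = πr² = π(1.2600e-02 m)² = 4.988e-04 m²
R_3 = (2.69×10^-8)(902)/(4.988e-04) = 0.04865 Ω
R_total = R_1 + R_2 + R_3 = 0.998 Ω

0.998 Ω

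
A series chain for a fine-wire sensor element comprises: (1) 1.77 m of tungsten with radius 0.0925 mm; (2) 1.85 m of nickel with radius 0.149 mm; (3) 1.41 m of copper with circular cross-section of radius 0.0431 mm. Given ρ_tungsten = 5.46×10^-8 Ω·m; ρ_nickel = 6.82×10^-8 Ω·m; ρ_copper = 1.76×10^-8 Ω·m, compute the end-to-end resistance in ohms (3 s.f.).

Seg 1: A = πr² = π(9.2500e-05 m)² = 2.688e-08 m²
R_1 = (5.46×10^-8)(1.77)/(2.688e-08) = 3.595 Ω
Seg 2: A = πr² = π(1.4900e-04 m)² = 6.975e-08 m²
R_2 = (6.82×10^-8)(1.85)/(6.975e-08) = 1.809 Ω
Seg 3: A = πr² = π(4.3100e-05 m)² = 5.836e-09 m²
R_3 = (1.76×10^-8)(1.41)/(5.836e-09) = 4.252 Ω
R_total = R_1 + R_2 + R_3 = 9.66 Ω

9.66 Ω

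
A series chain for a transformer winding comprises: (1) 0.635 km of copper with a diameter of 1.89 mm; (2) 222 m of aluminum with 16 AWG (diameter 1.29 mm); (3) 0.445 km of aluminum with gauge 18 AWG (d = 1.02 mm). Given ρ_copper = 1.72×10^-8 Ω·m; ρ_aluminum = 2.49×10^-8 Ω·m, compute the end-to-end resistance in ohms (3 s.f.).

Seg 1: A = π(d/2)² = π(9.4500e-04 m)² = 2.806e-06 m²
R_1 = (1.72×10^-8)(635)/(2.806e-06) = 3.893 Ω
Seg 2: A = π(1.29/2 mm)² = π(6.4500e-04 m)² = 1.307e-06 m²
R_2 = (2.49×10^-8)(222)/(1.307e-06) = 4.229 Ω
Seg 3: A = π(1.02/2 mm)² = π(5.1000e-04 m)² = 8.171e-07 m²
R_3 = (2.49×10^-8)(445)/(8.171e-07) = 13.56 Ω
R_total = R_1 + R_2 + R_3 = 21.7 Ω

21.7 Ω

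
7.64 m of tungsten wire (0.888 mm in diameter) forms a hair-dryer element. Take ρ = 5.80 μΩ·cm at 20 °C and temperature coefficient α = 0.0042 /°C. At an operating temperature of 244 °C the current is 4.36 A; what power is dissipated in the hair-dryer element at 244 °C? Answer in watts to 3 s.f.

26.4 W

ρ = 5.80 μΩ·cm = 5.80×10^-8 Ω·m
A = π(d/2)² = π(4.4400e-04 m)² = 6.193e-07 m²
R₍20₎ = ρL/A = (5.80×10^-8)(7.64)/(6.193e-07) = 0.7155 Ω
R₍244₎ = R₍20₎(1 + αΔT) = 0.7155 × (1 + 0.0042×224) = 1.389 Ω
P = I²R = (4.36)² × 1.389 = 26.4 W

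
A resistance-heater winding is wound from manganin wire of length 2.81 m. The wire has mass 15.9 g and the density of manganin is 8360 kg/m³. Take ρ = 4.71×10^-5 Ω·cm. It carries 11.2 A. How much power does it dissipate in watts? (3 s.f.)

ρ = 4.71×10^-5 Ω·cm = 4.71×10^-7 Ω·m
A = m/(density·L) = 0.0159/(8360×2.81) = 6.7684e-07 m²
R = ρL/A = (4.71×10^-7)(2.81)/(6.7684e-07) = 1.955 Ω
P = I²R = (11.2)² × 1.955 = 245 W

245 W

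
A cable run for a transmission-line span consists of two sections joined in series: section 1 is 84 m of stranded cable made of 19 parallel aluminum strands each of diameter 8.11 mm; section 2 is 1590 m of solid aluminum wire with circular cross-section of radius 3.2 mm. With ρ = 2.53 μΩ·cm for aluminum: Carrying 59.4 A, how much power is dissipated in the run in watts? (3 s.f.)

ρ = 2.53 μΩ·cm = 2.53×10^-8 Ω·m
Section 1: A_strand = π(4.0550e-03)² = 5.166e-05 m²; R₁ = ρL/(N·A_s) = (2.53×10^-8)(84)/(19×5.166e-05) = 0.002165 Ω
Section 2: A = πr² = π(3.2000e-03 m)² = 3.217e-05 m²
R₂ = (2.53×10^-8)(1590)/(3.217e-05) = 1.25 Ω
R = R₁ + R₂ = 1.253 Ω
P = I²R = (59.4)² × 1.253 = 4420 W

4420 W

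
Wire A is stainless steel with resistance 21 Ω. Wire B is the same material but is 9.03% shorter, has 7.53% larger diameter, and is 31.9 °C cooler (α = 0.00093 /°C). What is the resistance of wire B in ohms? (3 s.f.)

R ∝ ρL/d² with ρ ∝ (1+αΔT), so R_B/R_A = (1 − 9.03/100) × (1 + 7.53/100)⁻² × (1 − 0.00093×31.9)
= 0.9097 × 0.8649 × 0.9703 = 0.7634
R_B = 0.7634 × 21 = 16.0 Ω

16.0 Ω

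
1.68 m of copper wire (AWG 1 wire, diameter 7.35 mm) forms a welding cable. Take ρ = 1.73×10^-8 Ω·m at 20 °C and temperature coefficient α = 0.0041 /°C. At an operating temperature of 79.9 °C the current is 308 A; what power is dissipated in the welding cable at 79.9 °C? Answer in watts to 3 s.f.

A = π(7.35/2 mm)² = π(3.6750e-03 m)² = 4.243e-05 m²
R₍20₎ = ρL/A = (1.73×10^-8)(1.68)/(4.243e-05) = 6.850×10^-4 Ω
R₍79.9₎ = R₍20₎(1 + αΔT) = 6.850×10^-4 × (1 + 0.0041×59.9) = 8.532×10^-4 Ω
P = I²R = (308)² × 8.532×10^-4 = 80.9 W

80.9 W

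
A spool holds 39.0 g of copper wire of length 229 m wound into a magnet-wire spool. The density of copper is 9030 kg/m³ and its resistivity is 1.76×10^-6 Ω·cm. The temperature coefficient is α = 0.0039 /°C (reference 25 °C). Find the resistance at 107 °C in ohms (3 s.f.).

282 Ω

ρ = 1.76×10^-6 Ω·cm = 1.76×10^-8 Ω·m
A = m/(density·L) = 0.039/(9030×229) = 1.8860e-08 m²
R = ρL/A = (1.76×10^-8)(229)/(1.8860e-08) = 213.7 Ω
R(107 °C) = 213.7 × (1 + 0.0039×82) = 282 Ω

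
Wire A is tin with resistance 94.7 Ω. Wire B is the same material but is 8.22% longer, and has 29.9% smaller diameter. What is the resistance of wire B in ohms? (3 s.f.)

209 Ω

R ∝ L/d², so R_B/R_A = (1 + 8.22/100) × (1 − 29.9/100)⁻²
= 1.082 × 2.035 = 2.202
R_B = 2.202 × 94.7 = 209 Ω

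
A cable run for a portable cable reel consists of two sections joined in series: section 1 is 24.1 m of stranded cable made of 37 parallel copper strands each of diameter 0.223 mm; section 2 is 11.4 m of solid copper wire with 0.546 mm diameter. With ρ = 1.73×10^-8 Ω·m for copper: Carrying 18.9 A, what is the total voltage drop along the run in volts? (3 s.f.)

Section 1: A_strand = π(1.1150e-04)² = 3.906e-08 m²; R₁ = ρL/(N·A_s) = (1.73×10^-8)(24.1)/(37×3.906e-08) = 0.2885 Ω
Section 2: A = π(d/2)² = π(2.7300e-04 m)² = 2.341e-07 m²
R₂ = (1.73×10^-8)(11.4)/(2.341e-07) = 0.8423 Ω
R = R₁ + R₂ = 1.131 Ω
V = IR = 18.9 × 1.131 = 21.4 V

21.4 V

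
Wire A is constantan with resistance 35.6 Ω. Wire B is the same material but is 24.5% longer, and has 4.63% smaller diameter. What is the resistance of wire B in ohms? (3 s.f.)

48.7 Ω

R ∝ L/d², so R_B/R_A = (1 + 24.5/100) × (1 − 4.63/100)⁻²
= 1.245 × 1.099 = 1.369
R_B = 1.369 × 35.6 = 48.7 Ω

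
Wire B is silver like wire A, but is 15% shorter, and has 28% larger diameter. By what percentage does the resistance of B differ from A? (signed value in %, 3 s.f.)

R ∝ L/d², so R_B/R_A = (1 − 15/100) × (1 + 28/100)⁻²
= 0.85 × 0.6103 = 0.5188
(R_B − R_A)/R_A = 0.5188 − 1 = -48.1%

-48.1%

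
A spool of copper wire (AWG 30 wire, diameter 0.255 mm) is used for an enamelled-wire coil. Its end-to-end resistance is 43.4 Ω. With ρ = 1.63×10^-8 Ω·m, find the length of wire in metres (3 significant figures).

136 m

A = π(0.255/2 mm)² = π(1.2750e-04 m)² = 5.107e-08 m²
L = RA/ρ = (43.4)(5.107e-08)/(1.63×10^-8) = 136 m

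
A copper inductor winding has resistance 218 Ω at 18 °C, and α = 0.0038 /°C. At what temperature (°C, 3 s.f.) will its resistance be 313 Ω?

133 °C

R = R₀(1 + α(T − T₀)) ⇒ T = T₀ + (R/R₀ − 1)/α
T = 18 + (313/218 − 1)/0.0038 = 18 + (0.4358)/0.0038 = 133 °C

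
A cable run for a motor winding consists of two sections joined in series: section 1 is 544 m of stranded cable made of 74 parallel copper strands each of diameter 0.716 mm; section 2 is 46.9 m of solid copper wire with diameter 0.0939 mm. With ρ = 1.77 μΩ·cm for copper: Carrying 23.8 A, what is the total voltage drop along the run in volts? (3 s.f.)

2860 V

ρ = 1.77 μΩ·cm = 1.77×10^-8 Ω·m
Section 1: A_strand = π(3.5800e-04)² = 4.026e-07 m²; R₁ = ρL/(N·A_s) = (1.77×10^-8)(544)/(74×4.026e-07) = 0.3232 Ω
Section 2: A = π(d/2)² = π(4.6950e-05 m)² = 6.925e-09 m²
R₂ = (1.77×10^-8)(46.9)/(6.925e-09) = 119.9 Ω
R = R₁ + R₂ = 120.2 Ω
V = IR = 23.8 × 120.2 = 2860 V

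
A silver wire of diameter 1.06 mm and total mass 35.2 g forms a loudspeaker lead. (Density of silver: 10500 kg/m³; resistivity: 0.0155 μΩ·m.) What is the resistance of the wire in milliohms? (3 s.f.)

66.7 mΩ

ρ = 0.0155 μΩ·m = 1.55×10^-8 Ω·m
A = π(d/2)² = π(5.3000e-04 m)² = 8.8247e-07 m²
L = m/(density·A) = 0.0352/(10500×8.8247e-07) = 3.799 m
R = ρL/A = (1.55×10^-8)(3.799)/(8.8247e-07) = 66.7 mΩ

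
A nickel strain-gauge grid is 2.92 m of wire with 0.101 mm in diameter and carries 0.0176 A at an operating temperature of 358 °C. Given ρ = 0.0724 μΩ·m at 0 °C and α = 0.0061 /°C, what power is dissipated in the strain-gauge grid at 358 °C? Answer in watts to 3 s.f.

0.0260 W

ρ = 0.0724 μΩ·m = 7.24×10^-8 Ω·m
A = π(d/2)² = π(5.0500e-05 m)² = 8.012e-09 m²
R₍0₎ = ρL/A = (7.24×10^-8)(2.92)/(8.012e-09) = 26.39 Ω
R₍358₎ = R₍0₎(1 + αΔT) = 26.39 × (1 + 0.0061×358) = 84.01 Ω
P = I²R = (0.0176)² × 84.01 = 0.0260 W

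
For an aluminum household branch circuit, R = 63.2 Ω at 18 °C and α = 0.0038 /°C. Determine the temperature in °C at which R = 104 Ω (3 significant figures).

R = R₀(1 + α(T − T₀)) ⇒ T = T₀ + (R/R₀ − 1)/α
T = 18 + (104/63.2 − 1)/0.0038 = 18 + (0.6456)/0.0038 = 188 °C

188 °C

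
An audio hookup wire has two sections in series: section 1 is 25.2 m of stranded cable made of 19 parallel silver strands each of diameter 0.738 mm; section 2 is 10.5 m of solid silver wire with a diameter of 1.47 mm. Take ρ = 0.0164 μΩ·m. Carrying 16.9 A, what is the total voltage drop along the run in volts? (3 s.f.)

ρ = 0.0164 μΩ·m = 1.64×10^-8 Ω·m
Section 1: A_strand = π(3.6900e-04)² = 4.278e-07 m²; R₁ = ρL/(N·A_s) = (1.64×10^-8)(25.2)/(19×4.278e-07) = 0.05085 Ω
Section 2: A = π(d/2)² = π(7.3500e-04 m)² = 1.697e-06 m²
R₂ = (1.64×10^-8)(10.5)/(1.697e-06) = 0.1015 Ω
R = R₁ + R₂ = 0.1523 Ω
V = IR = 16.9 × 0.1523 = 2.57 V

2.57 V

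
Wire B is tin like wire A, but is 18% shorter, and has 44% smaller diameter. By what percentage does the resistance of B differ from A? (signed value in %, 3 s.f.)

R ∝ L/d², so R_B/R_A = (1 − 18/100) × (1 − 44/100)⁻²
= 0.82 × 3.189 = 2.615
(R_B − R_A)/R_A = 2.615 − 1 = 161%

161%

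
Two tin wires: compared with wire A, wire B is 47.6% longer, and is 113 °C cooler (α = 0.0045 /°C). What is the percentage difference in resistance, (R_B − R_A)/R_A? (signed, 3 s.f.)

R ∝ ρL/d² with ρ ∝ (1+αΔT), so R_B/R_A = (1 + 47.6/100) × (1 − 0.0045×113)
= 1.476 × 0.4915 = 0.7255
(R_B − R_A)/R_A = 0.7255 − 1 = -27.5%

-27.5%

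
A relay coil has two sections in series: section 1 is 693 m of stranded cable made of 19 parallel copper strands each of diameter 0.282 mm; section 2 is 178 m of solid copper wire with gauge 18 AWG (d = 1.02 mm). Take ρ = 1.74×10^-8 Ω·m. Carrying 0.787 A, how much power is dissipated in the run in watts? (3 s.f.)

8.64 W

Section 1: A_strand = π(1.4100e-04)² = 6.246e-08 m²; R₁ = ρL/(N·A_s) = (1.74×10^-8)(693)/(19×6.246e-08) = 10.16 Ω
Section 2: A = π(1.02/2 mm)² = π(5.1000e-04 m)² = 8.171e-07 m²
R₂ = (1.74×10^-8)(178)/(8.171e-07) = 3.79 Ω
R = R₁ + R₂ = 13.95 Ω
P = I²R = (0.787)² × 13.95 = 8.64 W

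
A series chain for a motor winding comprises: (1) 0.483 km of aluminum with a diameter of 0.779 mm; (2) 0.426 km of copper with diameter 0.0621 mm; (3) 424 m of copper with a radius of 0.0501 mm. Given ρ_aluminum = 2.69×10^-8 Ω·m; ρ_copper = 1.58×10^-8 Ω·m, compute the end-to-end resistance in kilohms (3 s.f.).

3.10 kΩ

Seg 1: A = π(d/2)² = π(3.8950e-04 m)² = 4.766e-07 m²
R_1 = (2.69×10^-8)(483)/(4.766e-07) = 27.26 Ω
Seg 2: A = π(d/2)² = π(3.1050e-05 m)² = 3.029e-09 m²
R_2 = (1.58×10^-8)(426)/(3.029e-09) = 2222 Ω
Seg 3: A = πr² = π(5.0100e-05 m)² = 7.885e-09 m²
R_3 = (1.58×10^-8)(424)/(7.885e-09) = 849.6 Ω
R_total = R_1 + R_2 + R_3 = 3.10 kΩ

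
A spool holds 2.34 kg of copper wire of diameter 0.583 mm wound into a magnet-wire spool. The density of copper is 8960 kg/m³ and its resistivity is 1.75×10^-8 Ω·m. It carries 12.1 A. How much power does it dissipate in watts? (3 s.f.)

A = π(d/2)² = π(2.9150e-04 m)² = 2.6695e-07 m²
L = m/(density·A) = 2.34/(8960×2.6695e-07) = 978.3 m
R = ρL/A = (1.75×10^-8)(978.3)/(2.6695e-07) = 64.13 Ω
P = I²R = (12.1)² × 64.13 = 9390 W

9390 W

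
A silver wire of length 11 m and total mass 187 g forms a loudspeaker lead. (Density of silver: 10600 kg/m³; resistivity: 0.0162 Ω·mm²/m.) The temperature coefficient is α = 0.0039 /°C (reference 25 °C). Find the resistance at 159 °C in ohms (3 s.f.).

ρ = 0.0162 Ω·mm²/m = 1.62×10^-8 Ω·m
A = m/(density·L) = 0.187/(10600×11) = 1.6038e-06 m²
R = ρL/A = (1.62×10^-8)(11)/(1.6038e-06) = 0.1111 Ω
R(159 °C) = 0.1111 × (1 + 0.0039×134) = 0.169 Ω

0.169 Ω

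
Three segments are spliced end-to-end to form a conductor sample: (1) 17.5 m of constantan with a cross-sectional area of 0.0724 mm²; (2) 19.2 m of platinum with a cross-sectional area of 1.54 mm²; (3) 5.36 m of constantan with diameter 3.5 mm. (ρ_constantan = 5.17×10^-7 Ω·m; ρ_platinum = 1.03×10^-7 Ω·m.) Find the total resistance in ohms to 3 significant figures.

127 Ω

Seg 1: A = 0.0724 mm² = 7.240e-08 m²
R_1 = (5.17×10^-7)(17.5)/(7.240e-08) = 125 Ω
Seg 2: A = 1.54 mm² = 1.540e-06 m²
R_2 = (1.03×10^-7)(19.2)/(1.540e-06) = 1.284 Ω
Seg 3: A = π(d/2)² = π(1.7500e-03 m)² = 9.621e-06 m²
R_3 = (5.17×10^-7)(5.36)/(9.621e-06) = 0.288 Ω
R_total = R_1 + R_2 + R_3 = 127 Ω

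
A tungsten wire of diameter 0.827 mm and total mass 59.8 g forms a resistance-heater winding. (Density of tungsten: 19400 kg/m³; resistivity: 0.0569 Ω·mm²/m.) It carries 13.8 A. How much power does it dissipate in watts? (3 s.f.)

116 W

ρ = 0.0569 Ω·mm²/m = 5.69×10^-8 Ω·m
A = π(d/2)² = π(4.1350e-04 m)² = 5.3716e-07 m²
L = m/(density·A) = 0.0598/(19400×5.3716e-07) = 5.739 m
R = ρL/A = (5.69×10^-8)(5.739)/(5.3716e-07) = 0.6079 Ω
P = I²R = (13.8)² × 0.6079 = 116 W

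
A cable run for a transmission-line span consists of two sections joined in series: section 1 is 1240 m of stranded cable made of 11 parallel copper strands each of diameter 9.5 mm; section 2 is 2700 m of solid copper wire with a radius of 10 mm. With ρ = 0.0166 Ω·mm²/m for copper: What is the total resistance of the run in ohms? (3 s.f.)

0.169 Ω

ρ = 0.0166 Ω·mm²/m = 1.66×10^-8 Ω·m
Section 1: A_strand = π(4.7500e-03)² = 7.088e-05 m²; R₁ = ρL/(N·A_s) = (1.66×10^-8)(1240)/(11×7.088e-05) = 0.0264 Ω
Section 2: A = πr² = π(1.0000e-02 m)² = 3.142e-04 m²
R₂ = (1.66×10^-8)(2700)/(3.142e-04) = 0.1427 Ω
R = R₁ + R₂ = 0.169 Ω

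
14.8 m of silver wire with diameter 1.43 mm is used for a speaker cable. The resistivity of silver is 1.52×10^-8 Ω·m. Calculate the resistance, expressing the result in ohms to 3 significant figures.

A = π(d/2)² = π(7.1500e-04 m)² = 1.606e-06 m²
R = ρL/A = (1.52×10^-8)(14.8 m)/(1.606e-06 m²) = 0.140 Ω

0.140 Ω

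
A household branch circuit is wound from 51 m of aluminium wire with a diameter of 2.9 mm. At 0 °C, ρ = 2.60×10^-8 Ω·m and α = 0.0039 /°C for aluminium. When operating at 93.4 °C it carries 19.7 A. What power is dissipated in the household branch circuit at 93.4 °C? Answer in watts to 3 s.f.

A = π(d/2)² = π(1.4500e-03 m)² = 6.605e-06 m²
R₍0₎ = ρL/A = (2.60×10^-8)(51)/(6.605e-06) = 0.2008 Ω
R₍93.4₎ = R₍0₎(1 + αΔT) = 0.2008 × (1 + 0.0039×93.4) = 0.2739 Ω
P = I²R = (19.7)² × 0.2739 = 106 W

106 W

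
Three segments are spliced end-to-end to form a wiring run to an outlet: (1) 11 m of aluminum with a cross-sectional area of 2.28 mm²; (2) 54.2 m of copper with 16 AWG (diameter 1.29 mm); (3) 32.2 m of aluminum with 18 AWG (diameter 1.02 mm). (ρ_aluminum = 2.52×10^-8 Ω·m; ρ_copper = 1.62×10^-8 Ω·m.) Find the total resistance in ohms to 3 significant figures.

Seg 1: A = 2.28 mm² = 2.280e-06 m²
R_1 = (2.52×10^-8)(11)/(2.280e-06) = 0.1216 Ω
Seg 2: A = π(1.29/2 mm)² = π(6.4500e-04 m)² = 1.307e-06 m²
R_2 = (1.62×10^-8)(54.2)/(1.307e-06) = 0.6718 Ω
Seg 3: A = π(1.02/2 mm)² = π(5.1000e-04 m)² = 8.171e-07 m²
R_3 = (2.52×10^-8)(32.2)/(8.171e-07) = 0.993 Ω
R_total = R_1 + R_2 + R_3 = 1.79 Ω

1.79 Ω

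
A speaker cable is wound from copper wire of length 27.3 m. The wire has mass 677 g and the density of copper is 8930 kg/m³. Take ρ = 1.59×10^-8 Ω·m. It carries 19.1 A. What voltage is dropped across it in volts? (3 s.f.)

2.99 V

A = m/(density·L) = 0.677/(8930×27.3) = 2.7770e-06 m²
R = ρL/A = (1.59×10^-8)(27.3)/(2.7770e-06) = 0.1563 Ω
V = IR = 19.1 × 0.1563 = 2.99 V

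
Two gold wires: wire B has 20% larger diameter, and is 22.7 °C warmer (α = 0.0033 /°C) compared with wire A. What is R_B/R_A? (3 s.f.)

0.746

R ∝ ρL/d² with ρ ∝ (1+αΔT), so R_B/R_A = (1 + 20/100)⁻² × (1 + 0.0033×22.7)
= 0.6944 × 1.075 = 0.746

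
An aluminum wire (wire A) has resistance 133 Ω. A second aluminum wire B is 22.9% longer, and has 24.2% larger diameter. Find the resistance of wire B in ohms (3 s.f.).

R ∝ L/d², so R_B/R_A = (1 + 22.9/100) × (1 + 24.2/100)⁻²
= 1.229 × 0.6483 = 0.7967
R_B = 0.7967 × 133 = 106 Ω

106 Ω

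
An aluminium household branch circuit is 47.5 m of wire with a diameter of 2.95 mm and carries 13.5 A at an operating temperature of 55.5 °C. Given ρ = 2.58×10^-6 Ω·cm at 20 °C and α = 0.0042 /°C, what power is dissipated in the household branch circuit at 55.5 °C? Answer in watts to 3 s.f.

ρ = 2.58×10^-6 Ω·cm = 2.58×10^-8 Ω·m
A = π(d/2)² = π(1.4750e-03 m)² = 6.835e-06 m²
R₍20₎ = ρL/A = (2.58×10^-8)(47.5)/(6.835e-06) = 0.1793 Ω
R₍55.5₎ = R₍20₎(1 + αΔT) = 0.1793 × (1 + 0.0042×35.5) = 0.206 Ω
P = I²R = (13.5)² × 0.206 = 37.5 W

37.5 W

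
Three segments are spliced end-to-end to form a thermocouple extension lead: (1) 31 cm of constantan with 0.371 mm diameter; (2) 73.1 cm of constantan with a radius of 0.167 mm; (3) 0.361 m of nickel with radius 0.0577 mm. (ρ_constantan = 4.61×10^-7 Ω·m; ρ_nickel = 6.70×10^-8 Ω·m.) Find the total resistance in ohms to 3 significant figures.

Seg 1: A = π(d/2)² = π(1.8550e-04 m)² = 1.081e-07 m²
R_1 = (4.61×10^-7)(0.31)/(1.081e-07) = 1.322 Ω
Seg 2: A = πr² = π(1.6700e-04 m)² = 8.762e-08 m²
R_2 = (4.61×10^-7)(0.731)/(8.762e-08) = 3.846 Ω
Seg 3: A = πr² = π(5.7700e-05 m)² = 1.046e-08 m²
R_3 = (6.70×10^-8)(0.361)/(1.046e-08) = 2.312 Ω
R_total = R_1 + R_2 + R_3 = 7.48 Ω

7.48 Ω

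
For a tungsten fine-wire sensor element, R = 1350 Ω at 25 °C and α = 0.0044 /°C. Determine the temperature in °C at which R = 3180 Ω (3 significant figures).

R = R₀(1 + α(T − T₀)) ⇒ T = T₀ + (R/R₀ − 1)/α
T = 25 + (3180/1350 − 1)/0.0044 = 25 + (1.356)/0.0044 = 333 °C

333 °C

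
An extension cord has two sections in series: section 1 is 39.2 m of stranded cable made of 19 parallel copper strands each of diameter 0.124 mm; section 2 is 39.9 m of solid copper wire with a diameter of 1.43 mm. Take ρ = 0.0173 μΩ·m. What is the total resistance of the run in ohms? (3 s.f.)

ρ = 0.0173 μΩ·m = 1.73×10^-8 Ω·m
Section 1: A_strand = π(6.2000e-05)² = 1.208e-08 m²; R₁ = ρL/(N·A_s) = (1.73×10^-8)(39.2)/(19×1.208e-08) = 2.956 Ω
Section 2: A = π(d/2)² = π(7.1500e-04 m)² = 1.606e-06 m²
R₂ = (1.73×10^-8)(39.9)/(1.606e-06) = 0.4298 Ω
R = R₁ + R₂ = 3.39 Ω

3.39 Ω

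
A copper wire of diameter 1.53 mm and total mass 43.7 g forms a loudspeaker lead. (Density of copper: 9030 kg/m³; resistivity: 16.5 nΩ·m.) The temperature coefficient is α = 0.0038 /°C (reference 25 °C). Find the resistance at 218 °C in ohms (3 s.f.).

0.0409 Ω

ρ = 16.5 nΩ·m = 1.65×10^-8 Ω·m
A = π(d/2)² = π(7.6500e-04 m)² = 1.8385e-06 m²
L = m/(density·A) = 0.0437/(9030×1.8385e-06) = 2.632 m
R = ρL/A = (1.65×10^-8)(2.632)/(1.8385e-06) = 0.02362 Ω
R(218 °C) = 0.02362 × (1 + 0.0038×193) = 0.0409 Ω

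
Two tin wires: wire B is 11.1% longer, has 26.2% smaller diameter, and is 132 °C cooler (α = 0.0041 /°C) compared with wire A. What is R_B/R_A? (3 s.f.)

R ∝ ρL/d² with ρ ∝ (1+αΔT), so R_B/R_A = (1 + 11.1/100) × (1 − 26.2/100)⁻² × (1 − 0.0041×132)
= 1.111 × 1.836 × 0.4588 = 0.936

0.936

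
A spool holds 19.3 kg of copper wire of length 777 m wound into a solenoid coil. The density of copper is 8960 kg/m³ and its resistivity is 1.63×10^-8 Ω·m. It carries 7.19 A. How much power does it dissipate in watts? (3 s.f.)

A = m/(density·L) = 19.3/(8960×777) = 2.7722e-06 m²
R = ρL/A = (1.63×10^-8)(777)/(2.7722e-06) = 4.569 Ω
P = I²R = (7.19)² × 4.569 = 236 W

236 W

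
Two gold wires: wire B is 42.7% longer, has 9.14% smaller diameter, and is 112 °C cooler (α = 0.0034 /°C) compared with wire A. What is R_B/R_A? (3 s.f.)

1.07

R ∝ ρL/d² with ρ ∝ (1+αΔT), so R_B/R_A = (1 + 42.7/100) × (1 − 9.14/100)⁻² × (1 − 0.0034×112)
= 1.427 × 1.211 × 0.6192 = 1.07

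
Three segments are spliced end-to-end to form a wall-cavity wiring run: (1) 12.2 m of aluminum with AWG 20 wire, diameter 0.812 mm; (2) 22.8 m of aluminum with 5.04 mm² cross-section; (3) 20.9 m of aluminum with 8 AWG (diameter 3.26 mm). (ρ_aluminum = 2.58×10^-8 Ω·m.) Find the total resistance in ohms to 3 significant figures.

Seg 1: A = π(0.812/2 mm)² = π(4.0600e-04 m)² = 5.178e-07 m²
R_1 = (2.58×10^-8)(12.2)/(5.178e-07) = 0.6078 Ω
Seg 2: A = 5.04 mm² = 5.040e-06 m²
R_2 = (2.58×10^-8)(22.8)/(5.040e-06) = 0.1167 Ω
Seg 3: A = π(3.26/2 mm)² = π(1.6300e-03 m)² = 8.347e-06 m²
R_3 = (2.58×10^-8)(20.9)/(8.347e-06) = 0.0646 Ω
R_total = R_1 + R_2 + R_3 = 0.789 Ω

0.789 Ω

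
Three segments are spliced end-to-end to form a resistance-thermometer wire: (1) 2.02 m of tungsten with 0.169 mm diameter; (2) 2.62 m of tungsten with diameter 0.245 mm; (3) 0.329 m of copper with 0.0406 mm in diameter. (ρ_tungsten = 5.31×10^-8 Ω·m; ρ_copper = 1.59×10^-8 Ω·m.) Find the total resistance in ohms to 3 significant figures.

11.8 Ω

Seg 1: A = π(d/2)² = π(8.4500e-05 m)² = 2.243e-08 m²
R_1 = (5.31×10^-8)(2.02)/(2.243e-08) = 4.782 Ω
Seg 2: A = π(d/2)² = π(1.2250e-04 m)² = 4.714e-08 m²
R_2 = (5.31×10^-8)(2.62)/(4.714e-08) = 2.951 Ω
Seg 3: A = π(d/2)² = π(2.0300e-05 m)² = 1.295e-09 m²
R_3 = (1.59×10^-8)(0.329)/(1.295e-09) = 4.041 Ω
R_total = R_1 + R_2 + R_3 = 11.8 Ω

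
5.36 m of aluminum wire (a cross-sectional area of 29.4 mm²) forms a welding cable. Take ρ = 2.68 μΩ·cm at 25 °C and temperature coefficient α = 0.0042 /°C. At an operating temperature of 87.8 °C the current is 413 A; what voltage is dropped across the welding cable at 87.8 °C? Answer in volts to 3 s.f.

ρ = 2.68 μΩ·cm = 2.68×10^-8 Ω·m
A = 29.4 mm² = 2.940e-05 m²
R₍25₎ = ρL/A = (2.68×10^-8)(5.36)/(2.940e-05) = 0.004886 Ω
R₍87.8₎ = R₍25₎(1 + αΔT) = 0.004886 × (1 + 0.0042×62.8) = 0.006175 Ω
V = IR = 413 × 0.006175 = 2.55 V

2.55 V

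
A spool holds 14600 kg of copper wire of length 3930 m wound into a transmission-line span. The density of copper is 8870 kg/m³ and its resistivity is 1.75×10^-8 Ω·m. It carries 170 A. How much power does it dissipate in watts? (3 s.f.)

A = m/(density·L) = 14600/(8870×3930) = 4.1883e-04 m²
R = ρL/A = (1.75×10^-8)(3930)/(4.1883e-04) = 0.1642 Ω
P = I²R = (170)² × 0.1642 = 4750 W

4750 W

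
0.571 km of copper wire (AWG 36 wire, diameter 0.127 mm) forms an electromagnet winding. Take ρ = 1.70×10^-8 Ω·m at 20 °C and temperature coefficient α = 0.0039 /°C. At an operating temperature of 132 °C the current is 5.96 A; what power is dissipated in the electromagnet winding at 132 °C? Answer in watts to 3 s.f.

A = π(0.127/2 mm)² = π(6.3500e-05 m)² = 1.267e-08 m²
R₍20₎ = ρL/A = (1.70×10^-8)(571)/(1.267e-08) = 766.3 Ω
R₍132₎ = R₍20₎(1 + αΔT) = 766.3 × (1 + 0.0039×112) = 1101 Ω
P = I²R = (5.96)² × 1101 = 39100 W

39100 W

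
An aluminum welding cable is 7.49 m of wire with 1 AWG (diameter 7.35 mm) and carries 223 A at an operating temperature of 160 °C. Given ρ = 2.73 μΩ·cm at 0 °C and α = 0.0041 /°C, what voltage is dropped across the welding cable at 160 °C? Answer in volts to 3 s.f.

1.78 V

ρ = 2.73 μΩ·cm = 2.73×10^-8 Ω·m
A = π(7.35/2 mm)² = π(3.6750e-03 m)² = 4.243e-05 m²
R₍0₎ = ρL/A = (2.73×10^-8)(7.49)/(4.243e-05) = 0.004819 Ω
R₍160₎ = R₍0₎(1 + αΔT) = 0.004819 × (1 + 0.0041×160) = 0.007981 Ω
V = IR = 223 × 0.007981 = 1.78 V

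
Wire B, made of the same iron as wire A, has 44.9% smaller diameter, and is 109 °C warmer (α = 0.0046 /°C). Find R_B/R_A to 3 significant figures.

R ∝ ρL/d² with ρ ∝ (1+αΔT), so R_B/R_A = (1 − 44.9/100)⁻² × (1 + 0.0046×109)
= 3.294 × 1.501 = 4.95

4.95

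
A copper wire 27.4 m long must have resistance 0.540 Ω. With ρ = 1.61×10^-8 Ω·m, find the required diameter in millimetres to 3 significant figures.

A = ρL/R = (1.61×10^-8)(27.4)/(0.54) = 8.169e-07 m²
d = 2√(A/π) = 1.020e-03 m = 1.02 mm

1.02 mm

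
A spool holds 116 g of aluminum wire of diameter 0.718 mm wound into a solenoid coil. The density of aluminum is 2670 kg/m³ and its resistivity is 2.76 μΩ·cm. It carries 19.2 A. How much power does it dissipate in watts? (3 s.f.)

ρ = 2.76 μΩ·cm = 2.76×10^-8 Ω·m
A = π(d/2)² = π(3.5900e-04 m)² = 4.0489e-07 m²
L = m/(density·A) = 0.116/(2670×4.0489e-07) = 107.3 m
R = ρL/A = (2.76×10^-8)(107.3)/(4.0489e-07) = 7.314 Ω
P = I²R = (19.2)² × 7.314 = 2700 W

2700 W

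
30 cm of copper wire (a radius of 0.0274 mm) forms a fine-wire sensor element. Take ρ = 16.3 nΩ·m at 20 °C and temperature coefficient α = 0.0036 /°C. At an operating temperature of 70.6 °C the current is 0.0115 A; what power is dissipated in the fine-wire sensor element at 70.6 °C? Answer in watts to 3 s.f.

3.24×10^-4 W

ρ = 16.3 nΩ·m = 1.63×10^-8 Ω·m
A = πr² = π(2.7400e-05 m)² = 2.359e-09 m²
R₍20₎ = ρL/A = (1.63×10^-8)(0.3)/(2.359e-09) = 2.073 Ω
R₍70.6₎ = R₍20₎(1 + αΔT) = 2.073 × (1 + 0.0036×50.6) = 2.451 Ω
P = I²R = (0.0115)² × 2.451 = 3.24×10^-4 W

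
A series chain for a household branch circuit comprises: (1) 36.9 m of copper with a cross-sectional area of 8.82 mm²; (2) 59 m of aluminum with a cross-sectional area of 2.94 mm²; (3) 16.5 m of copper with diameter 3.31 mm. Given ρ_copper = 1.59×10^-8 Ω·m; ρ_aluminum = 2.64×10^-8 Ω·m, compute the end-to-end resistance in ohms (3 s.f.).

0.627 Ω

Seg 1: A = 8.82 mm² = 8.820e-06 m²
R_1 = (1.59×10^-8)(36.9)/(8.820e-06) = 0.06652 Ω
Seg 2: A = 2.94 mm² = 2.940e-06 m²
R_2 = (2.64×10^-8)(59)/(2.940e-06) = 0.5298 Ω
Seg 3: A = π(d/2)² = π(1.6550e-03 m)² = 8.605e-06 m²
R_3 = (1.59×10^-8)(16.5)/(8.605e-06) = 0.03049 Ω
R_total = R_1 + R_2 + R_3 = 0.627 Ω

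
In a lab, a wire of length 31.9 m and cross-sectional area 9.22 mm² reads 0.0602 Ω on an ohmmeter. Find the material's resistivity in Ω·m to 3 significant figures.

1.74×10^-8 Ω·m

A = 9.22 mm² = 9.220e-06 m²
ρ = RA/L = (0.0602)(9.220e-06)/(31.9) = 1.74×10^-8 Ω·m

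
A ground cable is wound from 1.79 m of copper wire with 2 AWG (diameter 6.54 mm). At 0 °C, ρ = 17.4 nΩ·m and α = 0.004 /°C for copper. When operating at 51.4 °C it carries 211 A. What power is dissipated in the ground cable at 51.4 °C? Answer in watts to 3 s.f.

ρ = 17.4 nΩ·m = 1.74×10^-8 Ω·m
A = π(6.54/2 mm)² = π(3.2700e-03 m)² = 3.359e-05 m²
R₍0₎ = ρL/A = (1.74×10^-8)(1.79)/(3.359e-05) = 9.272×10^-4 Ω
R₍51.4₎ = R₍0₎(1 + αΔT) = 9.272×10^-4 × (1 + 0.004×51.4) = 0.001118 Ω
P = I²R = (211)² × 0.001118 = 49.8 W

49.8 W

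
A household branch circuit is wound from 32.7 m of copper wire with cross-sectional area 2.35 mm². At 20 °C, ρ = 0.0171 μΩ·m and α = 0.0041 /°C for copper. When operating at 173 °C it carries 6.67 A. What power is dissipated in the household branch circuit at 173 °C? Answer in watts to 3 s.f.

ρ = 0.0171 μΩ·m = 1.71×10^-8 Ω·m
A = 2.35 mm² = 2.350e-06 m²
R₍20₎ = ρL/A = (1.71×10^-8)(32.7)/(2.350e-06) = 0.2379 Ω
R₍173₎ = R₍20₎(1 + αΔT) = 0.2379 × (1 + 0.0041×153) = 0.3872 Ω
P = I²R = (6.67)² × 0.3872 = 17.2 W

17.2 W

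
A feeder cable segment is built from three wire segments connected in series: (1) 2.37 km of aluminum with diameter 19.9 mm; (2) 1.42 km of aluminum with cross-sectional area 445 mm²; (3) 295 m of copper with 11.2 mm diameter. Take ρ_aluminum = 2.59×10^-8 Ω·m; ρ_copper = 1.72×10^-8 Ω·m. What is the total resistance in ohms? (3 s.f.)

0.332 Ω

Seg 1: A = π(d/2)² = π(9.9500e-03 m)² = 3.110e-04 m²
R_1 = (2.59×10^-8)(2370)/(3.110e-04) = 0.1974 Ω
Seg 2: A = 445 mm² = 4.450e-04 m²
R_2 = (2.59×10^-8)(1420)/(4.450e-04) = 0.08265 Ω
Seg 3: A = π(d/2)² = π(5.6000e-03 m)² = 9.852e-05 m²
R_3 = (1.72×10^-8)(295)/(9.852e-05) = 0.0515 Ω
R_total = R_1 + R_2 + R_3 = 0.332 Ω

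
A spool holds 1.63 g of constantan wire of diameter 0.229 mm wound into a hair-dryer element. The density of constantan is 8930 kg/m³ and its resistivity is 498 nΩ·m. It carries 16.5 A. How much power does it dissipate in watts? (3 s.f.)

ρ = 498 nΩ·m = 4.98×10^-7 Ω·m
A = π(d/2)² = π(1.1450e-04 m)² = 4.1187e-08 m²
L = m/(density·A) = 0.00163/(8930×4.1187e-08) = 4.432 m
R = ρL/A = (4.98×10^-7)(4.432)/(4.1187e-08) = 53.59 Ω
P = I²R = (16.5)² × 53.59 = 14600 W

14600 W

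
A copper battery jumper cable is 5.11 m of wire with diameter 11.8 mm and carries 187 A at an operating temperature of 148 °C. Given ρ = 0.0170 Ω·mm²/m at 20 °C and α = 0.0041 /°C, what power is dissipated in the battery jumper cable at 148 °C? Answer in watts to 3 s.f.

42.4 W

ρ = 0.0170 Ω·mm²/m = 1.70×10^-8 Ω·m
A = π(d/2)² = π(5.9000e-03 m)² = 1.094e-04 m²
R₍20₎ = ρL/A = (1.70×10^-8)(5.11)/(1.094e-04) = 7.944×10^-4 Ω
R₍148₎ = R₍20₎(1 + αΔT) = 7.944×10^-4 × (1 + 0.0041×128) = 0.001211 Ω
P = I²R = (187)² × 0.001211 = 42.4 W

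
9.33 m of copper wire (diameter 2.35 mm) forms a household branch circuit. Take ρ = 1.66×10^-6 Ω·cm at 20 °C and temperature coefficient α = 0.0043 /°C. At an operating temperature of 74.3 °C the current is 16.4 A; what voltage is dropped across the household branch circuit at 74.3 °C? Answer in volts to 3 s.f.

0.722 V

ρ = 1.66×10^-6 Ω·cm = 1.66×10^-8 Ω·m
A = π(d/2)² = π(1.1750e-03 m)² = 4.337e-06 m²
R₍20₎ = ρL/A = (1.66×10^-8)(9.33)/(4.337e-06) = 0.03571 Ω
R₍74.3₎ = R₍20₎(1 + αΔT) = 0.03571 × (1 + 0.0043×54.3) = 0.04405 Ω
V = IR = 16.4 × 0.04405 = 0.722 V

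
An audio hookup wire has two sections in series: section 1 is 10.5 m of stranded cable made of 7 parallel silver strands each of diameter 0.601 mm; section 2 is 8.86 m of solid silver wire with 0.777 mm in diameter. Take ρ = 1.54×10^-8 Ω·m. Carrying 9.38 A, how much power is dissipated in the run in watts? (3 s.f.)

32.5 W

Section 1: A_strand = π(3.0050e-04)² = 2.837e-07 m²; R₁ = ρL/(N·A_s) = (1.54×10^-8)(10.5)/(7×2.837e-07) = 0.08143 Ω
Section 2: A = π(d/2)² = π(3.8850e-04 m)² = 4.742e-07 m²
R₂ = (1.54×10^-8)(8.86)/(4.742e-07) = 0.2878 Ω
R = R₁ + R₂ = 0.3692 Ω
P = I²R = (9.38)² × 0.3692 = 32.5 W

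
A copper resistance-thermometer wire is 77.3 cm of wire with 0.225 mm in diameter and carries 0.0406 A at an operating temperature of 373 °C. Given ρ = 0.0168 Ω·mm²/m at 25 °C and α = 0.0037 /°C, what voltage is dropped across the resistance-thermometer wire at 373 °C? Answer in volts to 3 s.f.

0.0303 V

ρ = 0.0168 Ω·mm²/m = 1.68×10^-8 Ω·m
A = π(d/2)² = π(1.1250e-04 m)² = 3.976e-08 m²
R₍25₎ = ρL/A = (1.68×10^-8)(0.773)/(3.976e-08) = 0.3266 Ω
R₍373₎ = R₍25₎(1 + αΔT) = 0.3266 × (1 + 0.0037×348) = 0.7472 Ω
V = IR = 0.0406 × 0.7472 = 0.0303 V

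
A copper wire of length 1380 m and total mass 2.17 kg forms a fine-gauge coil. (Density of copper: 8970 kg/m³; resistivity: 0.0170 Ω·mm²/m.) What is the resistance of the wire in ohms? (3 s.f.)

ρ = 0.0170 Ω·mm²/m = 1.70×10^-8 Ω·m
A = m/(density·L) = 2.17/(8970×1380) = 1.7530e-07 m²
R = ρL/A = (1.70×10^-8)(1380)/(1.7530e-07) = 134 Ω

134 Ω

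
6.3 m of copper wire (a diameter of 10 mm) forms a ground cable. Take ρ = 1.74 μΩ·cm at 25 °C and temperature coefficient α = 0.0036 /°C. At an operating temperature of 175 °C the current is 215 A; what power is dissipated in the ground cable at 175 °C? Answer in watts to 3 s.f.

ρ = 1.74 μΩ·cm = 1.74×10^-8 Ω·m
A = π(d/2)² = π(5.0000e-03 m)² = 7.854e-05 m²
R₍25₎ = ρL/A = (1.74×10^-8)(6.3)/(7.854e-05) = 0.001396 Ω
R₍175₎ = R₍25₎(1 + αΔT) = 0.001396 × (1 + 0.0036×150) = 0.002149 Ω
P = I²R = (215)² × 0.002149 = 99.4 W

99.4 W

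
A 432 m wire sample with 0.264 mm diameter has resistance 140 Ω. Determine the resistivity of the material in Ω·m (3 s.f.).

1.77×10^-8 Ω·m

A = π(d/2)² = π(1.3200e-04 m)² = 5.474e-08 m²
ρ = RA/L = (140)(5.474e-08)/(432) = 1.77×10^-8 Ω·m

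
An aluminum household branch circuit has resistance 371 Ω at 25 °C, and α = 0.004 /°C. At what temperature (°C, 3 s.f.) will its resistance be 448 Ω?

R = R₀(1 + α(T − T₀)) ⇒ T = T₀ + (R/R₀ − 1)/α
T = 25 + (448/371 − 1)/0.004 = 25 + (0.2075)/0.004 = 76.9 °C

76.9 °C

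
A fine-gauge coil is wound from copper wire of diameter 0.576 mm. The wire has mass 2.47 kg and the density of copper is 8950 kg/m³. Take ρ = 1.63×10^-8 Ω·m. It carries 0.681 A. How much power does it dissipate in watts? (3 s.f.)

30.7 W

A = π(d/2)² = π(2.8800e-04 m)² = 2.6058e-07 m²
L = m/(density·A) = 2.47/(8950×2.6058e-07) = 1059 m
R = ρL/A = (1.63×10^-8)(1059)/(2.6058e-07) = 66.25 Ω
P = I²R = (0.681)² × 66.25 = 30.7 W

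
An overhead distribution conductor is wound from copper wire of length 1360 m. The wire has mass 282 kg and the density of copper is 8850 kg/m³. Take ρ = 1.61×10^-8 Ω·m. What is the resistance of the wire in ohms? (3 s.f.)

A = m/(density·L) = 282/(8850×1360) = 2.3430e-05 m²
R = ρL/A = (1.61×10^-8)(1360)/(2.3430e-05) = 0.935 Ω

0.935 Ω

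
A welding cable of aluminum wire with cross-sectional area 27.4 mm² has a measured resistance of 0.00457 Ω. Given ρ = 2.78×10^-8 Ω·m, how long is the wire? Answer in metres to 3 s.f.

A = 27.4 mm² = 2.740e-05 m²
L = RA/ρ = (0.00457)(2.740e-05)/(2.78×10^-8) = 4.50 m

4.50 m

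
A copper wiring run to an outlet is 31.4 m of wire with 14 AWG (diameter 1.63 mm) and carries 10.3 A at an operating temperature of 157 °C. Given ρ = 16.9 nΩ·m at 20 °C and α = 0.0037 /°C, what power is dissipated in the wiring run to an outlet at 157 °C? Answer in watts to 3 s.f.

ρ = 16.9 nΩ·m = 1.69×10^-8 Ω·m
A = π(1.63/2 mm)² = π(8.1500e-04 m)² = 2.087e-06 m²
R₍20₎ = ρL/A = (1.69×10^-8)(31.4)/(2.087e-06) = 0.2543 Ω
R₍157₎ = R₍20₎(1 + αΔT) = 0.2543 × (1 + 0.0037×137) = 0.3832 Ω
P = I²R = (10.3)² × 0.3832 = 40.7 W

40.7 W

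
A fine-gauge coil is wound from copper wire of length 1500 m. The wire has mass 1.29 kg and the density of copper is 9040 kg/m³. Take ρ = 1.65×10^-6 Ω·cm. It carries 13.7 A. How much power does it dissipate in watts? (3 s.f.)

48800 W

ρ = 1.65×10^-6 Ω·cm = 1.65×10^-8 Ω·m
A = m/(density·L) = 1.29/(9040×1500) = 9.5133e-08 m²
R = ρL/A = (1.65×10^-8)(1500)/(9.5133e-08) = 260.2 Ω
P = I²R = (13.7)² × 260.2 = 48800 W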